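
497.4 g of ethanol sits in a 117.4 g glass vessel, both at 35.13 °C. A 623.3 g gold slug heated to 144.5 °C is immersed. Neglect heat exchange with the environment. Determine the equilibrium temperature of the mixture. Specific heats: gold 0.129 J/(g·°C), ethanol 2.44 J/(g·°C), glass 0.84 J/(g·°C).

T_f ≈ 41.4 °C

Let T be the final temperature. ΣQ_i = 0:
623.3×0.129×(T − 144.5) + 497.4×2.44×(T − 35.13) + 117.4×0.84×(T − 35.13) = 0
(80.41 + 1213.7 + 98.62) T = 80.41×144.5 + 1213.7×35.13 + 98.62×35.13
T ≈ 41.44 °C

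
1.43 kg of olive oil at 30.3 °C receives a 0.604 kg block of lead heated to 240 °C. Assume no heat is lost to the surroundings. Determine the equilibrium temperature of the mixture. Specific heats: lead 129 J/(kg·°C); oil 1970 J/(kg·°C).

T_f ≈ 35.9 °C

Taking heat into each body as positive, Σ m c ΔT = 0:
0.604×129×(T − 240) + 1.43×1970×(T − 30.3) = 0
(77.92 + 2817.1) T = 77.92×240 + 2817.1×30.3
T = 104058/2895 ≈ 35.94 °C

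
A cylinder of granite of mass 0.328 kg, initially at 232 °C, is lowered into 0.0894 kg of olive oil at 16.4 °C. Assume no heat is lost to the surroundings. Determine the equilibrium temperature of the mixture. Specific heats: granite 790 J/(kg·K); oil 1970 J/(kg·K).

T_f ≈ 144.8 °C

Net heat exchanged in the isolated system is zero:
0.328*790*(T − 232) + 0.0894*1970*(T − 16.4) = 0
259.12(T − 232) + 176.12(T − 16.4) = 0
(259.12 + 176.12) T = 259.12*232 + 176.12*16.4
T = 63004/435.24 ≈ 144.76 °C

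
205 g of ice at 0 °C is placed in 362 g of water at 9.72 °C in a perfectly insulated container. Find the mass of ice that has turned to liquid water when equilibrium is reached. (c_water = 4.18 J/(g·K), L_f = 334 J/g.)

Cooling the water to 0 °C releases 362×4.18×9.72 = 14708 J.
To melt every bit of ice: 205×334 = 68470 J.
14708 J < 68470 J, so only part of the ice melts and the system sits at 0 °C.
m_melted×334 = 14708  ⇒  m_melted ≈ 44.04 g.

m_melted ≈ 44 g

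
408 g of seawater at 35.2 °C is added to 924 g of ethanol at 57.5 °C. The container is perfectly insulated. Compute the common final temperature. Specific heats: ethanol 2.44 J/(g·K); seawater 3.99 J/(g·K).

T_f ≈ 48.1 °C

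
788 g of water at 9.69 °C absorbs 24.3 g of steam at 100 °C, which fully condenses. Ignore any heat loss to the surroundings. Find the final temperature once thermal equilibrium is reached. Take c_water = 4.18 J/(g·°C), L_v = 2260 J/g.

T_f ≈ 28.6 °C

Energy conservation, ΣQ = 0:
steam→water at 100 °C releases m L_v = 24.3×2260 = 54918; condensate cools 100→T: 24.3×4.18×(T − 100) = 101.57(T − 100); original water: 3293.8(T − 9.69)
3395.4 T = 54918 + 10157 + 31917 = 96993
T ≈ 28.57 °C (< 100 °C, so full condensation is consistent).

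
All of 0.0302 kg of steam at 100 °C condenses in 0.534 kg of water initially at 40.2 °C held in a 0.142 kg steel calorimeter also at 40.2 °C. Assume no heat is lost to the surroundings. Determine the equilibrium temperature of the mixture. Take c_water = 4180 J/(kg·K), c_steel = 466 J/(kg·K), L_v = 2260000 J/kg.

T_f ≈ 71.5 °C

Net heat exchanged in the isolated system is zero:
steam→water at 100 °C releases m L_v = 0.0302×2260000 = 68252; condensate cools 100→T: 0.0302×4180×(T − 100) = 126.24(T − 100); water warms: 0.534×4180×(T − 40.2) = 2232.1(T − 40.2); cup: 66.17(T − 40.2)
2424.5 T = 68252 + 12624 + 92391 = 173267
T ≈ 71.46 °C, under the boiling point, so the assumption holds.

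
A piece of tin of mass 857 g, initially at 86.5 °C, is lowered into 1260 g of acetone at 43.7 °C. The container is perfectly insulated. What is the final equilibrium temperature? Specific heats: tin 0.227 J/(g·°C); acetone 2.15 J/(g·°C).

T_f ≈ 46.6 °C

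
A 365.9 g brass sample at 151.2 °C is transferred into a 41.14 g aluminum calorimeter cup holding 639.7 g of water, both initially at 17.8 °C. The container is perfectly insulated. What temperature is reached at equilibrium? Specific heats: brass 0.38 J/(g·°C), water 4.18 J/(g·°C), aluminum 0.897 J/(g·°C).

T_f ≈ 24.3 °C

T_f = Σ m_i c_i T_i / Σ m_i c_i:
T_f = (139.04*151.2 + 2673.9*17.8 + 36.9*17.8) / (139.04 + 2673.9 + 36.9)
    = 69276 / 2849.9 ≈ 24.31 °C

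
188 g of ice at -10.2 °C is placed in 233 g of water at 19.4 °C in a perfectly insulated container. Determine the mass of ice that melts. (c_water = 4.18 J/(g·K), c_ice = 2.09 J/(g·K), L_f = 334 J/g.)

m_melted ≈ 44.6 g

Water can give up m c ΔT = 233×4.18×19.4 = 18894 J before reaching 0 °C.
Warming the ice to 0 °C takes 188×2.09×10.2 = 4007.8 J, leaving 14887 J for melting.
Melting all 188 g of ice would need 188×334 = 62792 J.
That's not enough to melt it all — equilibrium is at 0 °C with ice remaining.
m_melt = 14887 / L_f = 44.57 g.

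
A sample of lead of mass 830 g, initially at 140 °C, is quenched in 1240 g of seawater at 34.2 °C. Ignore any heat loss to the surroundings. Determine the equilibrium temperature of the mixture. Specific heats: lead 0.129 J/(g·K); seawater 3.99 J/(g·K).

Heat gained plus heat lost sum to zero:
830×0.129×(T − 140) + 1240×3.99×(T − 34.2) = 0
107.07(T − 140) + 4947.6(T − 34.2) = 0
5054.7 T = 184198
T = 184198/5054.7 ≈ 36.44 °C

T_f ≈ 36.4 °C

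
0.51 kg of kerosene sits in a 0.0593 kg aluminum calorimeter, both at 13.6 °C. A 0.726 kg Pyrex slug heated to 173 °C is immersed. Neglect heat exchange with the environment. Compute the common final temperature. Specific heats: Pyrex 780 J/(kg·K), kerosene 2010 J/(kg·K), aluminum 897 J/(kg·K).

With ΣQ=0 the equilibrium temperature is the m·c-weighted mean:
T_f = (566.28*173 + 1025.1*13.6 + 53.19*13.6) / (566.28 + 1025.1 + 53.19)
    = 112631 / 1644.6 ≈ 68.49 °C

T_f ≈ 68.5 °C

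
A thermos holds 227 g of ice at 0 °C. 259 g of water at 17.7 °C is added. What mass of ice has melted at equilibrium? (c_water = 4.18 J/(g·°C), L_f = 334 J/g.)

m_melted ≈ 57.4 g

Water can give up m c ΔT = 259×4.18×17.7 = 19162 J before reaching 0 °C.
To melt every bit of ice: 227×334 = 75818 J.
That's not enough to melt it all — equilibrium is at 0 °C with ice remaining.
m_melted×334 = 19162  ⇒  m_melted ≈ 57.37 g.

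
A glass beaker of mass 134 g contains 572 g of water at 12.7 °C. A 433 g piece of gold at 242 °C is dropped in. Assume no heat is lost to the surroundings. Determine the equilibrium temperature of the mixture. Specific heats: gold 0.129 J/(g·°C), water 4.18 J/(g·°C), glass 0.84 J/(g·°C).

T_f ≈ 17.7 °C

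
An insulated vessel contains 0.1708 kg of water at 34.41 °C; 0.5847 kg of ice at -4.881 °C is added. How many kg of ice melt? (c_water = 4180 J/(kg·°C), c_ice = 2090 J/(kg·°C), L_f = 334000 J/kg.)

m_melted ≈ 0.0557 kg

Heat available from the water dropping to 0 °C: 0.1708×4180×34.41 = 24567 J.
Of that, 0.5847×2090×4.881 = 5964.7 J goes to bring the ice to 0 °C, leaving 18602 J.
Melting all 0.5847 kg of ice would need 0.5847×334000 = 195290 J.
Since 18602 < 195290 J, not all the ice melts; equilibrium is at 0 °C.
m_melted×334000 = 18602  ⇒  m_melted ≈ 0.05569 kg.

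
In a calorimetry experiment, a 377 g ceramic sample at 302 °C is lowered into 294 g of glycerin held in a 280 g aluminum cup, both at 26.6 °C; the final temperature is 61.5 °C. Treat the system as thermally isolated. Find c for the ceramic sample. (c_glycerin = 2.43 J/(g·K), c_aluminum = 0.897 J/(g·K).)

Energy conservation, ΣQ = 0:
377×c×(61.5 − 302) + 294×2.43×(61.5 − 26.6) + 280×0.897×(61.5 − 26.6) = 0
-90668 c = -33699
c = -33699/-90668 ≈ 0.3717 J/(g·K)

c ≈ 0.372 J/(g·K)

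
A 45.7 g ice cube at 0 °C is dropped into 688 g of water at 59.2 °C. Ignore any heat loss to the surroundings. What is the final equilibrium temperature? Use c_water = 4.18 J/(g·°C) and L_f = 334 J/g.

Setting the total heat transfer to zero:
fusion: m_ice L_f = 45.7×334 = 15264
  meltwater 0→T: 45.7×4.18×T = 191.03 T
  water cools: 688×4.18×(T − 59.2) = 2875.8(T − 59.2)
3066.9 T = 170250 − 15264 = 154986
T ≈ 50.54 °C — above 0 °C, consistent with complete melting.

T_f ≈ 50.5 °C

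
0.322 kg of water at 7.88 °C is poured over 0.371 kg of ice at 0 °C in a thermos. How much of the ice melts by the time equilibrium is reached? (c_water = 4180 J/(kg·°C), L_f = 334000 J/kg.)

m_melted ≈ 0.0318 kg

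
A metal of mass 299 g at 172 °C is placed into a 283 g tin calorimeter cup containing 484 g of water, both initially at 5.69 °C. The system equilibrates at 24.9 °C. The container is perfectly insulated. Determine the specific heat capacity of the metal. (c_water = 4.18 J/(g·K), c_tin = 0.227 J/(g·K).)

c ≈ 0.912 J/(g·K)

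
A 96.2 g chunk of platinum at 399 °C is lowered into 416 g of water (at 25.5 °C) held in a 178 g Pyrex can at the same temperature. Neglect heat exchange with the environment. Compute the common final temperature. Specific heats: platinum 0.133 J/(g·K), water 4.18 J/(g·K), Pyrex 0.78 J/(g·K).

T_f is the heat-capacity-weighted average of the initial temperatures:
T_f = (12.79·399 + 1738.9·25.5 + 138.84·25.5) / (12.79 + 1738.9 + 138.84)
    = 52987 / 1890.5 ≈ 28.03 °C

T_f ≈ 28.0 °C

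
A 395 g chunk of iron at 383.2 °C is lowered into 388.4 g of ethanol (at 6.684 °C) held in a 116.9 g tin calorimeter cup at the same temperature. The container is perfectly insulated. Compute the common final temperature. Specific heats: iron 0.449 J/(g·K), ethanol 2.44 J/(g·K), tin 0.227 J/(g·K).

Conservation of energy gives ΣQ = 0:
395·0.449·(T − 383.2) + 388.4·2.44·(T − 6.684) + 116.9·0.227·(T − 6.684) = 0
1151.6 T = 74474
T = 74474 / 1151.6 = 64.7 °C

T_f ≈ 64.7 °C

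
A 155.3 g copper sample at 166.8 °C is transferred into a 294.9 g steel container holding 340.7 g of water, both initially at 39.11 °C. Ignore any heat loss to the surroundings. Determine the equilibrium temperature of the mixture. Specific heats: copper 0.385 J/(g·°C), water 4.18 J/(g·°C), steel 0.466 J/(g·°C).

T_f ≈ 43.8 °C

Energy conservation, ΣQ = 0:
155.3×0.385×(T − 166.8) + 340.7×4.18×(T − 39.11) + 294.9×0.466×(T − 39.11) = 0
59.79(T − 166.8) + 1424.1(T − 39.11) + 137.42(T − 39.11) = 0
1621.3 T = 71045
T = 71045 / 1621.3 = 43.8 °C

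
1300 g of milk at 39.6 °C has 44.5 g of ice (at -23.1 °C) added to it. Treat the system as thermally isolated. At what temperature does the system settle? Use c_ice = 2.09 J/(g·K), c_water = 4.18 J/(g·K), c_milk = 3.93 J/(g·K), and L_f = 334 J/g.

T_f ≈ 35.0 °C

Energy balance with sensible and latent terms:
ice -23.1→0 °C: 44.5×2.09×23.1 = 2148.4
  latent heat to melt: 44.5×334 = 14863
  meltwater 0→T: 44.5×4.18×T = 186.01 T
  milk cools: 1300×3.93×(T − 39.6) = 5109(T − 39.6)
5295 T = 202316 − 17011 = 185305
T ≈ 35.00 °C — above 0 °C, consistent with complete melting.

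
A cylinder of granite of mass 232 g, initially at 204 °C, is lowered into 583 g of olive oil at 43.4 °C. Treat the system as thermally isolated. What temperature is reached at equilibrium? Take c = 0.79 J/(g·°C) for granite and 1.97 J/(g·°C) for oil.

T_f ≈ 65.5 °C

Energy conservation, ΣQ = 0:
232·0.79·(T − 204) + 583·1.97·(T − 43.4) = 0
1331.8 T = 87234
T = 87234 / 1331.8 = 65.5 °C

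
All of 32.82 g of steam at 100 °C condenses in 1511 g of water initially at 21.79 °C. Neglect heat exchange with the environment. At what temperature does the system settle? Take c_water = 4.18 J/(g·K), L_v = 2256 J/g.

T_f ≈ 34.9 °C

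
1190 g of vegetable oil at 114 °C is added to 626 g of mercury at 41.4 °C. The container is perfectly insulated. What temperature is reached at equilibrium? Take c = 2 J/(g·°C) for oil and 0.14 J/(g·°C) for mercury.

T_f ≈ 111.4 °C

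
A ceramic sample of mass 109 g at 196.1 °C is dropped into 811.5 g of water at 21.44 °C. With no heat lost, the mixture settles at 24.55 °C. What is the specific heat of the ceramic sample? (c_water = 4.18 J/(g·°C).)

c ≈ 0.564 J/(g·°C)

Heat lost by the ceramic sample = heat gained by the water:
109·c·(196.1 − 24.55) = 811.5·4.18·(24.55 − 21.44)
18699 c = 10549  ⇒  c ≈ 0.5642 J/(g·°C)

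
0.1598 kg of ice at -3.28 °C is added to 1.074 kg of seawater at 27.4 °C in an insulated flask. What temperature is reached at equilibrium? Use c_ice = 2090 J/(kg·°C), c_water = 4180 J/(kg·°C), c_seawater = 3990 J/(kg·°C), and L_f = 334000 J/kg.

Sum of m c ΔT and latent-heat terms is zero:
warm ice to 0 °C: 0.1598·2090·(0 − (-3.28)) = 1095.5; melt ice: 0.1598·334000 = 53373; warm the meltwater: 667.96 T; seawater: 4285.3(T − 27.4)
4953.2 T = 117416 − 54469 = 62947
T ≈ 12.71 °C — above 0 °C, consistent with complete melting.

T_f ≈ 12.7 °C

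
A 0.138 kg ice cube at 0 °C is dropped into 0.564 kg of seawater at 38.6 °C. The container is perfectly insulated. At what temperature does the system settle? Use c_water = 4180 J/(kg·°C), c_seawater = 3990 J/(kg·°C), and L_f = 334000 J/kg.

Sum of m c ΔT and latent-heat terms is zero:
melt ice: 0.138·334000 = 46092
  meltwater 0→T: 0.138·4180·T = 576.84 T
  seawater: 2250.4(T − 38.6)
2827.2 T = 86864 − 46092 = 40772
T ≈ 14.42 °C (positive, so assuming full melt was valid).

T_f ≈ 14.4 °C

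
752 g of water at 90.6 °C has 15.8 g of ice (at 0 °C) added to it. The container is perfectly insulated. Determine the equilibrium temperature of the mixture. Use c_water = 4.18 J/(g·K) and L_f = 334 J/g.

Taking heat into each body as positive, Σ m c ΔT = 0:
melt ice: 15.8×334 = 5277.2; meltwater 0→T: 15.8×4.18×T = 66.04 T; water: 3143.4(T − 90.6)
3209.4 T = 284788 − 5277.2 = 279511
T ≈ 87.09 °C (positive, so assuming full melt was valid).

T_f ≈ 87.1 °C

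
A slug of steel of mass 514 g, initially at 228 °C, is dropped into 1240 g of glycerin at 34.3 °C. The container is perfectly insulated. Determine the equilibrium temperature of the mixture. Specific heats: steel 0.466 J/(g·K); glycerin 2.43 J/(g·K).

Taking heat into each body as positive, Σ m c ΔT = 0:
514*0.466*(T − 228) + 1240*2.43*(T − 34.3) = 0
239.52(T − 228) + 3013.2(T − 34.3) = 0
3252.7 T = 157964
T = 157964/3252.7 ≈ 48.56 °C

T_f ≈ 48.6 °C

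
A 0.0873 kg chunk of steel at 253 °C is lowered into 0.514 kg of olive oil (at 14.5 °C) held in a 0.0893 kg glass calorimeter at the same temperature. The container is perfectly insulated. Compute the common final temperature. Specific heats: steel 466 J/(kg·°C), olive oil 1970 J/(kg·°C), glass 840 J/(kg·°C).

T_f ≈ 23.1 °C

Net heat exchanged in the isolated system is zero:
0.0873*466*(T − 253) + 0.514*1970*(T − 14.5) + 0.0893*840*(T − 14.5) = 0
(40.68 + 1012.6 + 75.01) T = 40.68*253 + 1012.6*14.5 + 75.01*14.5
T ≈ 23.10 °C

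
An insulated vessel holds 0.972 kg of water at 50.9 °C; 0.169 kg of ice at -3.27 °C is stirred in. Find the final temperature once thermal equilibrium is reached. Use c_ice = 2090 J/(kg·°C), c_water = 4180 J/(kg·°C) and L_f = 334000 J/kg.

Sum of m c ΔT and latent-heat terms is zero:
ice -3.27→0 °C: 0.169·2090·3.27 = 1155
  fusion: m_ice L_f = 0.169·334000 = 56446
  warm the meltwater: 706.42 T
  water cools: 0.972·4180·(T − 50.9) = 4063(T − 50.9)
4769.4 T = 206805 − 57601 = 149204
T ≈ 31.28 °C (positive, so assuming full melt was valid).

T_f ≈ 31.3 °C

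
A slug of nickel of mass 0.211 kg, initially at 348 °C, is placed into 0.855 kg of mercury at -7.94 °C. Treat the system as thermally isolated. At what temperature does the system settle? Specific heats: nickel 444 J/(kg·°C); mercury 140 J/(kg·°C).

Taking heat into each body as positive, Σ m c ΔT = 0:
0.211×444×(T − 348) + 0.855×140×(T − (-7.94)) = 0
(93.68 + 119.7) T = 93.68×348 + 119.7×(-7.94)
T = 31652 / 213.38 = 148 °C

T_f ≈ 148.3 °C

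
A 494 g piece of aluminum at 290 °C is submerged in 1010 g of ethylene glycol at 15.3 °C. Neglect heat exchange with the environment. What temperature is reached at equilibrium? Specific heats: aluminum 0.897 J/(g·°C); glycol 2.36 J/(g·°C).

Taking heat into each body as positive, Σ m c ΔT = 0:
494*0.897*(T − 290) + 1010*2.36*(T − 15.3) = 0
443.12(T − 290) + 2383.6(T − 15.3) = 0
(443.12 + 2383.6) T = 443.12*290 + 2383.6*15.3
T = 164973 / 2826.7 = 58.4 °C

T_f ≈ 58.4 °C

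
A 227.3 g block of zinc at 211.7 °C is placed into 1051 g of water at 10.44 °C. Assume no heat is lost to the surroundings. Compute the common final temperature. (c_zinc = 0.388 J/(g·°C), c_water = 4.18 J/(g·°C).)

|Q_zinc| = |Q_water|:
227.3*0.388*(211.7 − T) = 1051*4.18*(T − 10.44)
88.19(211.7 − T) = 4393.2(T − 10.44)
4481.4 T = 64535  ⇒  T ≈ 14.40 °C

T_f ≈ 14.4 °C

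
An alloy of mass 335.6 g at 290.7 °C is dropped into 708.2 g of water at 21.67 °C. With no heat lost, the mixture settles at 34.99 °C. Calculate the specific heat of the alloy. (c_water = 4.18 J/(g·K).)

Net heat exchanged in the isolated system is zero:
335.6·c·(34.99 − 290.7) + 708.2·4.18·(34.99 − 21.67) = 0
-85816 c = -39431
c = -39431/-85816 ≈ 0.4595 J/(g·K)

c ≈ 0.459 J/(g·K)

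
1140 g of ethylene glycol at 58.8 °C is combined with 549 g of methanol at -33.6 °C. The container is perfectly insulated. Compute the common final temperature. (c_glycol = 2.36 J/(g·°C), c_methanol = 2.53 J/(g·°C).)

T_f ≈ 27.3 °C

T_f = Σ m_i c_i T_i / Σ m_i c_i:
T_f = (2690.4·58.8 + 1389·(-33.6)) / (2690.4 + 1389)
    = 111526 / 4079.4 ≈ 27.34 °C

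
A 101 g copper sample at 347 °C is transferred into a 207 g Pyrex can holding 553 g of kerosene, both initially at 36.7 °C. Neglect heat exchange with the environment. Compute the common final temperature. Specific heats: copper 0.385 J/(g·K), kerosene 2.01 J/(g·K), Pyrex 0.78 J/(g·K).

With ΣQ=0 the equilibrium temperature is the m·c-weighted mean:
T_f = (38.88·347 + 1111.5·36.7 + 161.46·36.7) / (38.88 + 1111.5 + 161.46)
    = 60212 / 1311.9 ≈ 45.90 °C

T_f ≈ 45.9 °C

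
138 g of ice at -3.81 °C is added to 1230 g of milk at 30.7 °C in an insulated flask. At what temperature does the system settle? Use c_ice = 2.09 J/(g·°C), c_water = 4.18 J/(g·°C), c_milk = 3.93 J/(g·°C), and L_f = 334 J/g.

T_f ≈ 18.7 °C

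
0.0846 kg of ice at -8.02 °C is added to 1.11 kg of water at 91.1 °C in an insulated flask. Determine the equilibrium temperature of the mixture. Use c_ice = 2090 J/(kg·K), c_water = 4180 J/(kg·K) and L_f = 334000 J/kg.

T_f ≈ 78.7 °C

Energy balance with sensible and latent terms:
ice -8.02→0 °C: 0.0846×2090×8.02 = 1418
  fusion: m_ice L_f = 0.0846×334000 = 28256
  warm the meltwater: 353.63 T
  water cools: 1.11×4180×(T − 91.1) = 4639.8(T − 91.1)
4993.4 T = 422686 − 29674 = 393011
T ≈ 78.71 °C. Since T > 0 °C, the all-ice-melts assumption holds.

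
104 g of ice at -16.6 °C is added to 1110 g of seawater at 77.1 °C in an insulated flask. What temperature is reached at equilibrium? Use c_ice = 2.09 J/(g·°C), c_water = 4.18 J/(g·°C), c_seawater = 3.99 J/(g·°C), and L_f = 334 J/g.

T_f ≈ 62.3 °C

Taking heat into each body as positive, Σ m c ΔT = 0:
ice -16.6→0 °C: 104·2.09·16.6 = 3608.2; latent heat to melt: 104·334 = 34736; meltwater 0→T: 104·4.18·T = 434.72 T; seawater: 4428.9(T − 77.1)
4863.6 T = 341468 − 38344 = 303124
T ≈ 62.32 °C (positive, so assuming full melt was valid).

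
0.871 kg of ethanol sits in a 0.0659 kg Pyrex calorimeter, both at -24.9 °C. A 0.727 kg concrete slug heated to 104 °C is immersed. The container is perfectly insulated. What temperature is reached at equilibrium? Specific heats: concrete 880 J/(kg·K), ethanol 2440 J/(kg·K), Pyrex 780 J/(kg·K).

Net heat exchanged in the isolated system is zero:
0.727×880×(T − 104) + 0.871×2440×(T − (-24.9)) + 0.0659×780×(T − (-24.9)) = 0
639.76(T − 104) + 2125.2(T − (-24.9)) + 51.4(T − (-24.9)) = 0
2816.4 T = 12337
T ≈ 4.38 °C

T_f ≈ 4.4 °C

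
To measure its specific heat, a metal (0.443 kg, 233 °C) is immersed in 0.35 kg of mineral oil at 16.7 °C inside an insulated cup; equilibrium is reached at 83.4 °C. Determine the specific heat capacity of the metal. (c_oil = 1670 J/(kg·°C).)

c ≈ 588 J/(kg·°C)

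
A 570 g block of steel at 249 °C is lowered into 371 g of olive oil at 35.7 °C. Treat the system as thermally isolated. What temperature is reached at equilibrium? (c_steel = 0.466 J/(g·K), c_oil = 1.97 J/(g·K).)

Set heat shed by the hot body equal to heat absorbed by the cold body:
570·0.466·(249 − T) = 371·1.97·(T − 35.7)
265.62(249 − T) = 730.87(T − 35.7)
996.49 T = 92231  ⇒  T ≈ 92.56 °C

T_f ≈ 92.6 °C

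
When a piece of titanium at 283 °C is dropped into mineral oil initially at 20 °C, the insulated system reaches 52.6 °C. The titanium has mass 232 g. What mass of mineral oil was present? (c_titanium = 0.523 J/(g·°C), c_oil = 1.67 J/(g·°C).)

|Q_titanium| = |Q_oil|:
232×0.523×(283 − 52.6) = m×1.67×(52.6 − 20)
54.44 m = 27956  ⇒  m ≈ 513.5 g

m ≈ 513 g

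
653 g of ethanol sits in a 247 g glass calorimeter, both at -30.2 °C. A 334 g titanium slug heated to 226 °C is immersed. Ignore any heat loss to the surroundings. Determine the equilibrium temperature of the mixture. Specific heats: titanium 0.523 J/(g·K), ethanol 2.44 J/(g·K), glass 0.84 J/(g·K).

T_f ≈ -7.5 °C

T_f is the heat-capacity-weighted average of the initial temperatures:
T_f = (174.68×226 + 1593.3×(-30.2) + 207.48×(-30.2)) / (174.68 + 1593.3 + 207.48)
    = -14906 / 1975.5 ≈ -7.55 °C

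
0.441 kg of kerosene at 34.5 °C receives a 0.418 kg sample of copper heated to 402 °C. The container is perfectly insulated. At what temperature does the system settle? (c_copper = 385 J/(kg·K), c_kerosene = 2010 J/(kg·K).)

|Q_copper| = |Q_kerosene|:
0.418·385·(402 − T) = 0.441·2010·(T − 34.5)
160.93(402 − T) = 886.41(T − 34.5)
1047.3 T = 95275  ⇒  T ≈ 90.97 °C

T_f ≈ 91.0 °C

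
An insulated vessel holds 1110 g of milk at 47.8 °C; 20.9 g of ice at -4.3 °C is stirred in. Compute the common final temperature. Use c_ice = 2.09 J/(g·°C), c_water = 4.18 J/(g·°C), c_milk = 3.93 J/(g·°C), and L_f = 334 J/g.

Let T be the final temperature. ΣQ_i = 0:
ice -4.3→0 °C: 20.9×2.09×4.3 = 187.83
  fusion: m_ice L_f = 20.9×334 = 6980.6
  meltwater 0→T: 20.9×4.18×T = 87.36 T
  milk: 4362.3(T − 47.8)
4449.7 T = 208518 − 7168.4 = 201350
T ≈ 45.25 °C. Since T > 0 °C, the all-ice-melts assumption holds.

T_f ≈ 45.3 °C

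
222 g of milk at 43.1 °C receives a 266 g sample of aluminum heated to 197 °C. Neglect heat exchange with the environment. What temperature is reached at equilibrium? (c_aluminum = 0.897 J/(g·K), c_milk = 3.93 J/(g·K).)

Heat lost by the aluminum equals heat gained by the milk:
266×0.897×(197 − T) = 222×3.93×(T − 43.1)
238.6(197 − T) = 872.46(T − 43.1)
1111.1 T = 84608  ⇒  T ≈ 76.15 °C

T_f ≈ 76.2 °C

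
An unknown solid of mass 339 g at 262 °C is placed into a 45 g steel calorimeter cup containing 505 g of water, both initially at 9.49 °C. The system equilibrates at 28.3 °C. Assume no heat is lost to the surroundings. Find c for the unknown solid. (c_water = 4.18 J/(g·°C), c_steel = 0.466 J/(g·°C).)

c ≈ 0.506 J/(g·°C)

Energy conservation, ΣQ = 0:
339×c×(28.3 − 262) + 505×4.18×(28.3 − 9.49) + 45×0.466×(28.3 − 9.49) = 0
-79224 c = -40100
c = -40100/-79224 ≈ 0.5062 J/(g·°C)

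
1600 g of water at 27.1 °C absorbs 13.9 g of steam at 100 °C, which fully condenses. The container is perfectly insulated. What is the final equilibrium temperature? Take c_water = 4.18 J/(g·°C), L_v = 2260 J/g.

T_f ≈ 32.4 °C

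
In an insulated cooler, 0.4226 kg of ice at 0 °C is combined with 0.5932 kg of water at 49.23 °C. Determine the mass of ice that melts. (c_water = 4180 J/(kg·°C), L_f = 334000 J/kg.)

m_melted ≈ 0.365 kg

Heat available from the water dropping to 0 °C: 0.5932·4180·49.23 = 122070 J.
Fully melting the ice requires m_ice L_f = 0.4226·334000 = 141148 J.
122070 J < 141148 J, so only part of the ice melts and the system sits at 0 °C.
m_melted·334000 = 122070  ⇒  m_melted ≈ 0.3655 kg.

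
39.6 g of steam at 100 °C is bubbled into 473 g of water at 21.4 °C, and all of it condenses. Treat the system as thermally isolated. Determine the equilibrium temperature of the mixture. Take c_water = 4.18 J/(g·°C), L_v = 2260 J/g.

T_f ≈ 69.2 °C

Energy balance with sensible and latent terms:
steam→water at 100 °C releases m L_v = 39.6·2260 = 89496
  condensed water 100 °C→T: 165.53(T − 100)
  water warms: 473·4.18·(T − 21.4) = 1977.1(T − 21.4)
2142.7 T = 89496 + 16553 + 42311 = 148360
T ≈ 69.24 °C (< 100 °C, so full condensation is consistent).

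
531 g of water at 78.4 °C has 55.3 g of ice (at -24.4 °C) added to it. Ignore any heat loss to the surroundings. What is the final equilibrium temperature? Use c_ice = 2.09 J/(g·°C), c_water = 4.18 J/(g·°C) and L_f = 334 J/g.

T_f ≈ 62.3 °C

Heat gained plus heat lost sum to zero:
warm ice to 0 °C: 55.3·2.09·(0 − (-24.4)) = 2820.1
  latent heat to melt: 55.3·334 = 18470
  meltwater 0→T: 55.3·4.18·T = 231.15 T
  water cools: 531·4.18·(T − 78.4) = 2219.6(T − 78.4)
2450.7 T = 174015 − 21290 = 152725
T ≈ 62.32 °C (positive, so assuming full melt was valid).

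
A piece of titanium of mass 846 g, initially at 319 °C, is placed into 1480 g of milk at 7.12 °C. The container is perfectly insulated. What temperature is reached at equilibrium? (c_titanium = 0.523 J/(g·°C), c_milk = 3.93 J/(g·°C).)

Heat lost by the titanium equals heat gained by the milk:
846×0.523×(319 − T) = 1480×3.93×(T − 7.12)
442.46(319 − T) = 5816.4(T − 7.12)
6258.9 T = 182557  ⇒  T ≈ 29.17 °C

T_f ≈ 29.2 °C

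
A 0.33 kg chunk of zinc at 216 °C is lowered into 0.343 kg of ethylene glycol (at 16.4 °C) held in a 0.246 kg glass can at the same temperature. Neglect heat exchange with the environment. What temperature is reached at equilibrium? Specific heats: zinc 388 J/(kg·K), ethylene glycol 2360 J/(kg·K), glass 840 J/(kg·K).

T_f ≈ 38.7 °C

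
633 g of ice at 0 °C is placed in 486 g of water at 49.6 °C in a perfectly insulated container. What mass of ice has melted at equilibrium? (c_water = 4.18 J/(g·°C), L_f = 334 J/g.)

Water can give up m c ΔT = 486×4.18×49.6 = 100761 J before reaching 0 °C.
Fully melting the ice requires m_ice L_f = 633×334 = 211422 J.
That's not enough to melt it all — equilibrium is at 0 °C with ice remaining.
m_melt = 100761 / L_f = 301.7 g.

m_melted ≈ 302 g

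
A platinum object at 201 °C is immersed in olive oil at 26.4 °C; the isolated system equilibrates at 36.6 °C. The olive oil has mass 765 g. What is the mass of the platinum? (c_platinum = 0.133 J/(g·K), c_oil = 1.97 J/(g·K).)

m ≈ 703 g

Energy conservation, ΣQ = 0:
m·0.133·(36.6 − 201) + 765·1.97·(36.6 − 26.4) = 0
-21.87 m = -15372
m = -15372/-21.87 ≈ 703 g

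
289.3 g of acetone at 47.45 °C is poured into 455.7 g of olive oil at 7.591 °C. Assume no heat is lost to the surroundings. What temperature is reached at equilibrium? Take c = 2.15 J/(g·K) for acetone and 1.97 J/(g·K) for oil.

T_f ≈ 23.9 °C

Setting the total heat transfer to zero:
289.3×2.15×(T − 47.45) + 455.7×1.97×(T − 7.591) = 0
622(T − 47.45) + 897.73(T − 7.591) = 0
1519.7 T = 36328
T = 36328 / 1519.7 = 23.9 °C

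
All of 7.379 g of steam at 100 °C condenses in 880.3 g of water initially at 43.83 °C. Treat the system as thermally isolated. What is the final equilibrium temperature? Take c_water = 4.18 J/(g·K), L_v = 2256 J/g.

T_f ≈ 48.8 °C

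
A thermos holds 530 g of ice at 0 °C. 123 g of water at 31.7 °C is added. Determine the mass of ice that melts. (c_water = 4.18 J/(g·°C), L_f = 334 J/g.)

m_melted ≈ 48.8 g

Heat available from the water dropping to 0 °C: 123×4.18×31.7 = 16298 J.
Melting all 530 g of ice would need 530×334 = 177020 J.
That's not enough to melt it all — equilibrium is at 0 °C with ice remaining.
Mass melted = 16298/334 ≈ 48.8 g.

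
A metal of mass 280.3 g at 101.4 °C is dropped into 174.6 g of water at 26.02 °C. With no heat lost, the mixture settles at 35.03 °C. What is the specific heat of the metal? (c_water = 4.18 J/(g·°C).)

c ≈ 0.353 J/(g·°C)

Taking heat into each body as positive, Σ m c ΔT = 0:
280.3×c×(35.03 − 101.4) + 174.6×4.18×(35.03 − 26.02) = 0
-18604 c = -6575.8
c = -6575.8/-18604 ≈ 0.3535 J/(g·°C)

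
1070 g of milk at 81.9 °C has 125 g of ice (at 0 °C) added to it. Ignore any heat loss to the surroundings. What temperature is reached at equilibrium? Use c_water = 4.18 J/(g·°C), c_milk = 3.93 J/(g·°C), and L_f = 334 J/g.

Heat gained plus heat lost sum to zero:
fusion: m_ice L_f = 125·334 = 41750; meltwater 0→T: 125·4.18·T = 522.5 T; milk cools: 1070·3.93·(T − 81.9) = 4205.1(T − 81.9)
4727.6 T = 344398 − 41750 = 302648
T ≈ 64.02 °C — above 0 °C, consistent with complete melting.

T_f ≈ 64.0 °C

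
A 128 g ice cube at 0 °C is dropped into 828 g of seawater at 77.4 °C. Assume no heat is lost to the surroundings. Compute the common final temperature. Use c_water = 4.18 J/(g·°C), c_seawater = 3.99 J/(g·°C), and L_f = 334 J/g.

T_f ≈ 55.5 °C

Setting the total heat transfer to zero:
fusion: m_ice L_f = 128·334 = 42752; meltwater 0→T: 128·4.18·T = 535.04 T; seawater cools: 828·3.99·(T − 77.4) = 3303.7(T − 77.4)
3838.8 T = 255708 − 42752 = 212956
T ≈ 55.48 °C — above 0 °C, consistent with complete melting.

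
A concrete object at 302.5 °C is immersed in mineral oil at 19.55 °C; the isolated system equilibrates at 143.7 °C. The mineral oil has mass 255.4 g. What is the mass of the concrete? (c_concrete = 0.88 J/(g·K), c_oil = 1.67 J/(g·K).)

Heat gained plus heat lost sum to zero:
m×0.88×(143.7 − 302.5) + 255.4×1.67×(143.7 − 19.55) = 0
-139.74 m = -52952
m = -52952/-139.74 ≈ 378.9 g

m ≈ 379 g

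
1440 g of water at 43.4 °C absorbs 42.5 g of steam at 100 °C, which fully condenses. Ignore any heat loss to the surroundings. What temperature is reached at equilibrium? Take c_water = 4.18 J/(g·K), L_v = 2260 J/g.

T_f ≈ 60.5 °C

Heat gained plus heat lost sum to zero:
latent heat released on condensation: 42.5×2260 = 96050
  condensate cools 100→T: 42.5×4.18×(T − 100) = 177.65(T − 100)
  original water: 6019.2(T − 43.4)
6196.8 T = 96050 + 17765 + 261233 = 375048
T ≈ 60.52 °C, under the boiling point, so the assumption holds.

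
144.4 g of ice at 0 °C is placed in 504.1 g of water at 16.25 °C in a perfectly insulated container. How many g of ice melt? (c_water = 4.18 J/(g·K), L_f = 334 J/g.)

Water can give up m c ΔT = 504.1×4.18×16.25 = 34241 J before reaching 0 °C.
Fully melting the ice requires m_ice L_f = 144.4×334 = 48230 J.
34241 J < 48230 J, so only part of the ice melts and the system sits at 0 °C.
Mass melted = 34241/334 ≈ 102.5 g.

m_melted ≈ 103 g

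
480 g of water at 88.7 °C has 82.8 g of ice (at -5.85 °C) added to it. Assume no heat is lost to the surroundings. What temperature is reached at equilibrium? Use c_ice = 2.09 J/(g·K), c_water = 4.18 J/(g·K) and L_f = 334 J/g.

Let T be the final temperature. ΣQ_i = 0:
ice -5.85→0 °C: 82.8·2.09·5.85 = 1012.4
  fusion: m_ice L_f = 82.8·334 = 27655
  meltwater 0→T: 82.8·4.18·T = 346.1 T
  water: 2006.4(T − 88.7)
2352.5 T = 177968 − 28668 = 149300
T ≈ 63.46 °C — above 0 °C, consistent with complete melting.

T_f ≈ 63.5 °C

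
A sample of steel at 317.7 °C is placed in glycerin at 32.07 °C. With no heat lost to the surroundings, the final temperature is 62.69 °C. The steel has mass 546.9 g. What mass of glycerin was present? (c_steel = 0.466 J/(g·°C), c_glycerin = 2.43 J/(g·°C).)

m ≈ 873 g

|Q_steel| = |Q_glycerin|:
546.9×0.466×(317.7 − 62.69) = m×2.43×(62.69 − 32.07)
74.41 m = 64991  ⇒  m ≈ 873.5 g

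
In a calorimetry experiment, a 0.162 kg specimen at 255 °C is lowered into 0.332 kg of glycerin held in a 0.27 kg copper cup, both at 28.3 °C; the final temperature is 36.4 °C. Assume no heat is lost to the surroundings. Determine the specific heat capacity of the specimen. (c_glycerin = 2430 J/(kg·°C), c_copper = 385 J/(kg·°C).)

Let T be the final temperature. ΣQ_i = 0:
0.162·c·(36.4 − 255) + 0.332·2430·(36.4 − 28.3) + 0.27·385·(36.4 − 28.3) = 0
-35.41 c = -7376.8
c = -7376.8/-35.41 ≈ 208.3 J/(kg·°C)

c ≈ 208 J/(kg·°C)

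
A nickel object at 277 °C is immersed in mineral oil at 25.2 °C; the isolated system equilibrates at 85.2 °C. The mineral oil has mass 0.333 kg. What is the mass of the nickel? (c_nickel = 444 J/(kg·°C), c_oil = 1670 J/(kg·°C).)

m ≈ 0.392 kg

Let T be the final temperature. ΣQ_i = 0:
m·444·(85.2 − 277) + 0.333·1670·(85.2 − 25.2) = 0
-85159 m = -33367
m = -33367/-85159 ≈ 0.3918 kg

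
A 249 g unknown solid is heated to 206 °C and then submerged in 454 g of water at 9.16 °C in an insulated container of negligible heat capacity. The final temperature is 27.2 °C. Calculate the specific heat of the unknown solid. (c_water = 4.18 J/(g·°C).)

m_s c (T_s − T_f) = m_water c_water (T_f − T_0):
249×c×(206 − 27.2) = 454×4.18×(27.2 − 9.16)
44521 c = 34235  ⇒  c ≈ 0.769 J/(g·°C)

c ≈ 0.769 J/(g·°C)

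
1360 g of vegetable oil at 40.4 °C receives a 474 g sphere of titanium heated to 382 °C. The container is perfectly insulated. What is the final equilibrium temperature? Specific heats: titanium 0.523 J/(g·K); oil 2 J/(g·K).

|Q_titanium| = |Q_oil|:
474·0.523·(382 − T) = 1360·2·(T − 40.4)
247.9(382 − T) = 2720(T − 40.4)
2967.9 T = 204587  ⇒  T ≈ 68.93 °C

T_f ≈ 68.9 °C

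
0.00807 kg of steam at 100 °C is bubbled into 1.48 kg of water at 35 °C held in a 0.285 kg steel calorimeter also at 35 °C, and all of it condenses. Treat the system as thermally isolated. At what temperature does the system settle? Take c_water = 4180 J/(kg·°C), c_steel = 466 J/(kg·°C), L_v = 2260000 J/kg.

Conservation of energy gives ΣQ = 0:
steam→water at 100 °C releases m L_v = 0.00807·2260000 = 18238
  condensate cools 100→T: 0.00807·4180·(T − 100) = 33.73(T − 100)
  original water: 6186.4(T − 35)
  cup: 132.81(T − 35)
6352.9 T = 18238 + 3373.3 + 221172 = 242784
T ≈ 38.22 °C — below 100 °C, confirming all the steam condensed.

T_f ≈ 38.2 °C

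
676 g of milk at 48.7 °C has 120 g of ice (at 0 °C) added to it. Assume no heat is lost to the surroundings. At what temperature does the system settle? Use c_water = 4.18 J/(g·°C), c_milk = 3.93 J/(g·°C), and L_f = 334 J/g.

T_f ≈ 28.3 °C

Setting the total heat transfer to zero:
latent heat to melt: 120×334 = 40080; warm the meltwater: 501.6 T; milk: 2656.7(T − 48.7)
3158.3 T = 129380 − 40080 = 89300
T ≈ 28.27 °C — above 0 °C, consistent with complete melting.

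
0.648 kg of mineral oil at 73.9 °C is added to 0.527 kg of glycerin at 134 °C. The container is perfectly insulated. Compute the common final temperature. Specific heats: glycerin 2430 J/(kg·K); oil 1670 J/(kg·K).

Net heat exchanged in the isolated system is zero:
0.527×2430×(T − 134) + 0.648×1670×(T − 73.9) = 0
1280.6(T − 134) + 1082.2(T − 73.9) = 0
(1280.6 + 1082.2) T = 1280.6×134 + 1082.2×73.9
T ≈ 106.47 °C

T_f ≈ 106.5 °C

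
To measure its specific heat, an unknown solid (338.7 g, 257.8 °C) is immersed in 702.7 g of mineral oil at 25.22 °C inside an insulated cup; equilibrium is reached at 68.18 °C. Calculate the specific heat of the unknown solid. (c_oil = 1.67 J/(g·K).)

c ≈ 0.785 J/(g·K)

m_s c (T_s − T_f) = m_oil c_oil (T_f − T_0):
338.7×c×(257.8 − 68.18) = 702.7×1.67×(68.18 − 25.22)
64224 c = 50414  ⇒  c ≈ 0.785 J/(g·K)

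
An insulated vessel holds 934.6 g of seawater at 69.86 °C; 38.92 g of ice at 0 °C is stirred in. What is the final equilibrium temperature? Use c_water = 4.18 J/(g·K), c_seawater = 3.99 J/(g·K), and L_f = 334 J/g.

T_f ≈ 63.6 °C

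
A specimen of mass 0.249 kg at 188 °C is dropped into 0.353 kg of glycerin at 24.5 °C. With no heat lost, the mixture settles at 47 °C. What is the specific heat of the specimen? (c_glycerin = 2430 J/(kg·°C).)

Heat gained plus heat lost sum to zero:
0.249×c×(47 − 188) + 0.353×2430×(47 − 24.5) = 0
-35.11 c = -19300
c = -19300/-35.11 ≈ 549.7 J/(kg·°C)

c ≈ 550 J/(kg·°C)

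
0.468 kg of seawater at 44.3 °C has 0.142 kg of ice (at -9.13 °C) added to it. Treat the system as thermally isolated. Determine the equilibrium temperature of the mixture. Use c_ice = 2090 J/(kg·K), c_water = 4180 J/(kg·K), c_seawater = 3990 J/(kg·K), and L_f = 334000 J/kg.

Heat gained plus heat lost sum to zero:
warm ice to 0 °C: 0.142×2090×(0 − (-9.13)) = 2709.6; fusion: m_ice L_f = 0.142×334000 = 47428; meltwater 0→T: 0.142×4180×T = 593.56 T; seawater cools: 0.468×3990×(T − 44.3) = 1867.3(T − 44.3)
2460.9 T = 82722 − 50138 = 32585
T ≈ 13.24 °C — above 0 °C, consistent with complete melting.

T_f ≈ 13.2 °C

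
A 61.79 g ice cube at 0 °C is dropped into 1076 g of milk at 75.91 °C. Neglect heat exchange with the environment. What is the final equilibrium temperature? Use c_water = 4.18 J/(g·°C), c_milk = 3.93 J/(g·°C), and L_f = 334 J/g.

T_f ≈ 66.9 °C

Energy balance with sensible and latent terms:
fusion: m_ice L_f = 61.79×334 = 20638; warm the meltwater: 258.28 T; milk cools: 1076×3.93×(T − 75.91) = 4228.7(T − 75.91)
4487 T = 320999 − 20638 = 300361
T ≈ 66.94 °C. Since T > 0 °C, the all-ice-melts assumption holds.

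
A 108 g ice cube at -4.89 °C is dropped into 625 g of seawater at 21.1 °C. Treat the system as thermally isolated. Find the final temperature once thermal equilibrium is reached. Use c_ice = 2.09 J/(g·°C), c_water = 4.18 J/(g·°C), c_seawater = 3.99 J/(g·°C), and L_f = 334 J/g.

T_f ≈ 5.2 °C

Energy conservation, ΣQ = 0:
ice -4.89→0 °C: 108·2.09·4.89 = 1103.8; fusion: m_ice L_f = 108·334 = 36072; meltwater 0→T: 108·4.18·T = 451.44 T; seawater cools: 625·3.99·(T − 21.1) = 2493.8(T − 21.1)
2945.2 T = 52618 − 37176 = 15442
T ≈ 5.24 °C — above 0 °C, consistent with complete melting.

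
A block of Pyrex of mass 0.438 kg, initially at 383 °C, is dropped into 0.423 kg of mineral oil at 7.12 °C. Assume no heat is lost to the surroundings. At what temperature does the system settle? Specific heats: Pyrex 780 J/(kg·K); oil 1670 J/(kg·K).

|Q_Pyrex| = |Q_oil|:
0.438×780×(383 − T) = 0.423×1670×(T − 7.12)
341.64(383 − T) = 706.41(T − 7.12)
1048 T = 135878  ⇒  T ≈ 129.65 °C

T_f ≈ 129.6 °C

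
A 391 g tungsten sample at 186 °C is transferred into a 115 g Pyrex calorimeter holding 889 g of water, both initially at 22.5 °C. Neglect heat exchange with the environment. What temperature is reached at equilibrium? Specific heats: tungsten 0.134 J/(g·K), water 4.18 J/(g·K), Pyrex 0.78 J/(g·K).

T_f ≈ 24.7 °C

Net heat exchanged in the isolated system is zero:
391×0.134×(T − 186) + 889×4.18×(T − 22.5) + 115×0.78×(T − 22.5) = 0
52.39(T − 186) + 3716(T − 22.5) + 89.7(T − 22.5) = 0
3858.1 T = 95374
T = 95374 / 3858.1 = 24.7 °C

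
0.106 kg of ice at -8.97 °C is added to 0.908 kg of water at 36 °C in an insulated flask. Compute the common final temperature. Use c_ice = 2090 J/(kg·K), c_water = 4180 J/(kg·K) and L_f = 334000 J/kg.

Energy conservation, ΣQ = 0:
ice -8.97→0 °C: 0.106×2090×8.97 = 1987.2; fusion: m_ice L_f = 0.106×334000 = 35404; meltwater 0→T: 0.106×4180×T = 443.08 T; water cools: 0.908×4180×(T − 36) = 3795.4(T − 36)
4238.5 T = 136636 − 37391 = 99245
T ≈ 23.41 °C — above 0 °C, consistent with complete melting.

T_f ≈ 23.4 °C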